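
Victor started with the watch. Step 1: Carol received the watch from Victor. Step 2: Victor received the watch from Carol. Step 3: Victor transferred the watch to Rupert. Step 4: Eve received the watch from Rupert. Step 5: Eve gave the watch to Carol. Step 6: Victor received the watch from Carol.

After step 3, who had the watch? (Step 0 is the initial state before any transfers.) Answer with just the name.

Tracking the watch holder through step 3:
After step 0 (start): Victor
After step 1: Carol
After step 2: Victor
After step 3: Rupert

At step 3, the holder is Rupert.

Answer: Rupert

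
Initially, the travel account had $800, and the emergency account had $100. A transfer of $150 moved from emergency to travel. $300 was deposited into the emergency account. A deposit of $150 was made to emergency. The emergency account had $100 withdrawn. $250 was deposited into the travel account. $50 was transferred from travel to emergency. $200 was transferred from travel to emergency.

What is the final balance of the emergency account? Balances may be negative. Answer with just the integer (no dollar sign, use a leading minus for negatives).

Tracking account balances step by step:
Start: travel=800, emergency=100
Event 1 (transfer 150 emergency -> travel): emergency: 100 - 150 = -50, travel: 800 + 150 = 950. Balances: travel=950, emergency=-50
Event 2 (deposit 300 to emergency): emergency: -50 + 300 = 250. Balances: travel=950, emergency=250
Event 3 (deposit 150 to emergency): emergency: 250 + 150 = 400. Balances: travel=950, emergency=400
Event 4 (withdraw 100 from emergency): emergency: 400 - 100 = 300. Balances: travel=950, emergency=300
Event 5 (deposit 250 to travel): travel: 950 + 250 = 1200. Balances: travel=1200, emergency=300
Event 6 (transfer 50 travel -> emergency): travel: 1200 - 50 = 1150, emergency: 300 + 50 = 350. Balances: travel=1150, emergency=350
Event 7 (transfer 200 travel -> emergency): travel: 1150 - 200 = 950, emergency: 350 + 200 = 550. Balances: travel=950, emergency=550

Final balance of emergency: 550

Answer: 550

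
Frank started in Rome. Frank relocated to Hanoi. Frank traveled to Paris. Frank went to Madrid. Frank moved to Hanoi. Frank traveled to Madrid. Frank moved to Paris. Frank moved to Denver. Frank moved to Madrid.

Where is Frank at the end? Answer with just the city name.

Tracking Frank's location:
Start: Frank is in Rome.
After move 1: Rome -> Hanoi. Frank is in Hanoi.
After move 2: Hanoi -> Paris. Frank is in Paris.
After move 3: Paris -> Madrid. Frank is in Madrid.
After move 4: Madrid -> Hanoi. Frank is in Hanoi.
After move 5: Hanoi -> Madrid. Frank is in Madrid.
After move 6: Madrid -> Paris. Frank is in Paris.
After move 7: Paris -> Denver. Frank is in Denver.
After move 8: Denver -> Madrid. Frank is in Madrid.

Answer: Madrid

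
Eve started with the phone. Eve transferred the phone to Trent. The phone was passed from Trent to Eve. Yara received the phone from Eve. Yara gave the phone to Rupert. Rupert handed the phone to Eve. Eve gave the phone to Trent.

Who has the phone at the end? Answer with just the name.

Answer: Trent

Derivation:
Tracking the phone through each event:
Start: Eve has the phone.
After event 1: Trent has the phone.
After event 2: Eve has the phone.
After event 3: Yara has the phone.
After event 4: Rupert has the phone.
After event 5: Eve has the phone.
After event 6: Trent has the phone.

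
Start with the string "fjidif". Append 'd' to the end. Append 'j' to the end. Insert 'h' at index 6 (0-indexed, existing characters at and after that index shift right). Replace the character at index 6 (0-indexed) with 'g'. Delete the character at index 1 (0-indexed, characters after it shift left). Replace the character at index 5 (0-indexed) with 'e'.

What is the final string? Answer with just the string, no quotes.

Applying each edit step by step:
Start: "fjidif"
Op 1 (append 'd'): "fjidif" -> "fjidifd"
Op 2 (append 'j'): "fjidifd" -> "fjidifdj"
Op 3 (insert 'h' at idx 6): "fjidifdj" -> "fjidifhdj"
Op 4 (replace idx 6: 'h' -> 'g'): "fjidifhdj" -> "fjidifgdj"
Op 5 (delete idx 1 = 'j'): "fjidifgdj" -> "fidifgdj"
Op 6 (replace idx 5: 'g' -> 'e'): "fidifgdj" -> "fidifedj"

Answer: fidifedj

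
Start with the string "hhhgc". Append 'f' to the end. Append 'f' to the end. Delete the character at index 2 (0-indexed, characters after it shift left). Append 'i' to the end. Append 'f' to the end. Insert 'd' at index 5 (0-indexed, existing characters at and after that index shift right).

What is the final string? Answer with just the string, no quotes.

Applying each edit step by step:
Start: "hhhgc"
Op 1 (append 'f'): "hhhgc" -> "hhhgcf"
Op 2 (append 'f'): "hhhgcf" -> "hhhgcff"
Op 3 (delete idx 2 = 'h'): "hhhgcff" -> "hhgcff"
Op 4 (append 'i'): "hhgcff" -> "hhgcffi"
Op 5 (append 'f'): "hhgcffi" -> "hhgcffif"
Op 6 (insert 'd' at idx 5): "hhgcffif" -> "hhgcfdfif"

Answer: hhgcfdfif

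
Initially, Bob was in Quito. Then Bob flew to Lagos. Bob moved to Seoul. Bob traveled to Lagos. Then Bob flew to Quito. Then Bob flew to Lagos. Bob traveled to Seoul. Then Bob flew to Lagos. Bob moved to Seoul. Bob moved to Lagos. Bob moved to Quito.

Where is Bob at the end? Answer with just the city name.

Tracking Bob's location:
Start: Bob is in Quito.
After move 1: Quito -> Lagos. Bob is in Lagos.
After move 2: Lagos -> Seoul. Bob is in Seoul.
After move 3: Seoul -> Lagos. Bob is in Lagos.
After move 4: Lagos -> Quito. Bob is in Quito.
After move 5: Quito -> Lagos. Bob is in Lagos.
After move 6: Lagos -> Seoul. Bob is in Seoul.
After move 7: Seoul -> Lagos. Bob is in Lagos.
After move 8: Lagos -> Seoul. Bob is in Seoul.
After move 9: Seoul -> Lagos. Bob is in Lagos.
After move 10: Lagos -> Quito. Bob is in Quito.

Answer: Quito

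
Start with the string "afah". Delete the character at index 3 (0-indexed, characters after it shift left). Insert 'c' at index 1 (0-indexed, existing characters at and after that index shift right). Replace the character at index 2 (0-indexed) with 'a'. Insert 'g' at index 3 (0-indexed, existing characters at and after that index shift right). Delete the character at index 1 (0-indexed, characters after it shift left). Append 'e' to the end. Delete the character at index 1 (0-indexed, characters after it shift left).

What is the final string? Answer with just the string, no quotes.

Answer: agae

Derivation:
Applying each edit step by step:
Start: "afah"
Op 1 (delete idx 3 = 'h'): "afah" -> "afa"
Op 2 (insert 'c' at idx 1): "afa" -> "acfa"
Op 3 (replace idx 2: 'f' -> 'a'): "acfa" -> "acaa"
Op 4 (insert 'g' at idx 3): "acaa" -> "acaga"
Op 5 (delete idx 1 = 'c'): "acaga" -> "aaga"
Op 6 (append 'e'): "aaga" -> "aagae"
Op 7 (delete idx 1 = 'a'): "aagae" -> "agae"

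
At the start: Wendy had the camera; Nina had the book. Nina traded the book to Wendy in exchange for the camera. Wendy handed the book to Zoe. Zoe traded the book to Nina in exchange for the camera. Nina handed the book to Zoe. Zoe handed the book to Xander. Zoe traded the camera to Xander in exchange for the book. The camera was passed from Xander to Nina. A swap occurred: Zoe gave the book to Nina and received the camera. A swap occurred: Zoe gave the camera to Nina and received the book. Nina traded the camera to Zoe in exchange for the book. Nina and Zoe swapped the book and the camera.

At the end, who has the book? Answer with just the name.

Answer: Zoe

Derivation:
Tracking all object holders:
Start: camera:Wendy, book:Nina
Event 1 (swap book<->camera: now book:Wendy, camera:Nina). State: camera:Nina, book:Wendy
Event 2 (give book: Wendy -> Zoe). State: camera:Nina, book:Zoe
Event 3 (swap book<->camera: now book:Nina, camera:Zoe). State: camera:Zoe, book:Nina
Event 4 (give book: Nina -> Zoe). State: camera:Zoe, book:Zoe
Event 5 (give book: Zoe -> Xander). State: camera:Zoe, book:Xander
Event 6 (swap camera<->book: now camera:Xander, book:Zoe). State: camera:Xander, book:Zoe
Event 7 (give camera: Xander -> Nina). State: camera:Nina, book:Zoe
Event 8 (swap book<->camera: now book:Nina, camera:Zoe). State: camera:Zoe, book:Nina
Event 9 (swap camera<->book: now camera:Nina, book:Zoe). State: camera:Nina, book:Zoe
Event 10 (swap camera<->book: now camera:Zoe, book:Nina). State: camera:Zoe, book:Nina
Event 11 (swap book<->camera: now book:Zoe, camera:Nina). State: camera:Nina, book:Zoe

Final state: camera:Nina, book:Zoe
The book is held by Zoe.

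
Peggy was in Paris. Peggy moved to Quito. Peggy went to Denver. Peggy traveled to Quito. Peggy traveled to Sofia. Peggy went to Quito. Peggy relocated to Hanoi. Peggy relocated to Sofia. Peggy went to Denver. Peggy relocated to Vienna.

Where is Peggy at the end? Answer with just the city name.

Tracking Peggy's location:
Start: Peggy is in Paris.
After move 1: Paris -> Quito. Peggy is in Quito.
After move 2: Quito -> Denver. Peggy is in Denver.
After move 3: Denver -> Quito. Peggy is in Quito.
After move 4: Quito -> Sofia. Peggy is in Sofia.
After move 5: Sofia -> Quito. Peggy is in Quito.
After move 6: Quito -> Hanoi. Peggy is in Hanoi.
After move 7: Hanoi -> Sofia. Peggy is in Sofia.
After move 8: Sofia -> Denver. Peggy is in Denver.
After move 9: Denver -> Vienna. Peggy is in Vienna.

Answer: Vienna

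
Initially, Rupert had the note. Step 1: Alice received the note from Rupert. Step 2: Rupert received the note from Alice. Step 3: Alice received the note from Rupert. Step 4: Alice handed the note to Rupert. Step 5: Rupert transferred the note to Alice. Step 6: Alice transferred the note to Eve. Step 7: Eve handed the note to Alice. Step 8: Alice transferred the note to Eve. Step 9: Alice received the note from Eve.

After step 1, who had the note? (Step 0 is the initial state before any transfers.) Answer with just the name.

Tracking the note holder through step 1:
After step 0 (start): Rupert
After step 1: Alice

At step 1, the holder is Alice.

Answer: Alice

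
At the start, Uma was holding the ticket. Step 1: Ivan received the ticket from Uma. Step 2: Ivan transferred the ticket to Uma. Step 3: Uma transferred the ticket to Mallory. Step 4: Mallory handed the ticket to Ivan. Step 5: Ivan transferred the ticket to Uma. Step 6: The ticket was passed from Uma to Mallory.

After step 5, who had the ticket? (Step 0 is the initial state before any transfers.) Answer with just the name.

Tracking the ticket holder through step 5:
After step 0 (start): Uma
After step 1: Ivan
After step 2: Uma
After step 3: Mallory
After step 4: Ivan
After step 5: Uma

At step 5, the holder is Uma.

Answer: Uma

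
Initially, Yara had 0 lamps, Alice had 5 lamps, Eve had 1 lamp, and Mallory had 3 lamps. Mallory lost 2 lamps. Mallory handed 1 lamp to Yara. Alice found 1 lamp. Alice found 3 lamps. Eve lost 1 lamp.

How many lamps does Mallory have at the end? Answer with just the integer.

Tracking counts step by step:
Start: Yara=0, Alice=5, Eve=1, Mallory=3
Event 1 (Mallory -2): Mallory: 3 -> 1. State: Yara=0, Alice=5, Eve=1, Mallory=1
Event 2 (Mallory -> Yara, 1): Mallory: 1 -> 0, Yara: 0 -> 1. State: Yara=1, Alice=5, Eve=1, Mallory=0
Event 3 (Alice +1): Alice: 5 -> 6. State: Yara=1, Alice=6, Eve=1, Mallory=0
Event 4 (Alice +3): Alice: 6 -> 9. State: Yara=1, Alice=9, Eve=1, Mallory=0
Event 5 (Eve -1): Eve: 1 -> 0. State: Yara=1, Alice=9, Eve=0, Mallory=0

Mallory's final count: 0

Answer: 0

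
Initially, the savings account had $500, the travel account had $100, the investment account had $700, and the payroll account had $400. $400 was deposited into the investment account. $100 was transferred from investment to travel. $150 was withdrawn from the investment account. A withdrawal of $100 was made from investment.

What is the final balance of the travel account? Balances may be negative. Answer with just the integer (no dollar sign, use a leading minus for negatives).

Tracking account balances step by step:
Start: savings=500, travel=100, investment=700, payroll=400
Event 1 (deposit 400 to investment): investment: 700 + 400 = 1100. Balances: savings=500, travel=100, investment=1100, payroll=400
Event 2 (transfer 100 investment -> travel): investment: 1100 - 100 = 1000, travel: 100 + 100 = 200. Balances: savings=500, travel=200, investment=1000, payroll=400
Event 3 (withdraw 150 from investment): investment: 1000 - 150 = 850. Balances: savings=500, travel=200, investment=850, payroll=400
Event 4 (withdraw 100 from investment): investment: 850 - 100 = 750. Balances: savings=500, travel=200, investment=750, payroll=400

Final balance of travel: 200

Answer: 200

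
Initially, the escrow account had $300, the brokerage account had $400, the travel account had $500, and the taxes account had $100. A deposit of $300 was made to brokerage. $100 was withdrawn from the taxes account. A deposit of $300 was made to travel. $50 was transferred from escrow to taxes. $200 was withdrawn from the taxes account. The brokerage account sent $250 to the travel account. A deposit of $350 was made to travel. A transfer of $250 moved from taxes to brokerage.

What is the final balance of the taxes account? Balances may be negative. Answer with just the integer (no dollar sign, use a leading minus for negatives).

Answer: -400

Derivation:
Tracking account balances step by step:
Start: escrow=300, brokerage=400, travel=500, taxes=100
Event 1 (deposit 300 to brokerage): brokerage: 400 + 300 = 700. Balances: escrow=300, brokerage=700, travel=500, taxes=100
Event 2 (withdraw 100 from taxes): taxes: 100 - 100 = 0. Balances: escrow=300, brokerage=700, travel=500, taxes=0
Event 3 (deposit 300 to travel): travel: 500 + 300 = 800. Balances: escrow=300, brokerage=700, travel=800, taxes=0
Event 4 (transfer 50 escrow -> taxes): escrow: 300 - 50 = 250, taxes: 0 + 50 = 50. Balances: escrow=250, brokerage=700, travel=800, taxes=50
Event 5 (withdraw 200 from taxes): taxes: 50 - 200 = -150. Balances: escrow=250, brokerage=700, travel=800, taxes=-150
Event 6 (transfer 250 brokerage -> travel): brokerage: 700 - 250 = 450, travel: 800 + 250 = 1050. Balances: escrow=250, brokerage=450, travel=1050, taxes=-150
Event 7 (deposit 350 to travel): travel: 1050 + 350 = 1400. Balances: escrow=250, brokerage=450, travel=1400, taxes=-150
Event 8 (transfer 250 taxes -> brokerage): taxes: -150 - 250 = -400, brokerage: 450 + 250 = 700. Balances: escrow=250, brokerage=700, travel=1400, taxes=-400

Final balance of taxes: -400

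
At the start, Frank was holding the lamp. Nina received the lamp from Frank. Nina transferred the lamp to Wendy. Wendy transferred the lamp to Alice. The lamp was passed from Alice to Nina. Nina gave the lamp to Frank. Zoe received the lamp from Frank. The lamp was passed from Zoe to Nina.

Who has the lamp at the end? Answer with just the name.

Answer: Nina

Derivation:
Tracking the lamp through each event:
Start: Frank has the lamp.
After event 1: Nina has the lamp.
After event 2: Wendy has the lamp.
After event 3: Alice has the lamp.
After event 4: Nina has the lamp.
After event 5: Frank has the lamp.
After event 6: Zoe has the lamp.
After event 7: Nina has the lamp.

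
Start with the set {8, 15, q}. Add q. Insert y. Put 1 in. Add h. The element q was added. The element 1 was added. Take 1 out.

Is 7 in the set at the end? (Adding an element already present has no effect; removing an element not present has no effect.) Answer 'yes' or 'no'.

Tracking the set through each operation:
Start: {15, 8, q}
Event 1 (add q): already present, no change. Set: {15, 8, q}
Event 2 (add y): added. Set: {15, 8, q, y}
Event 3 (add 1): added. Set: {1, 15, 8, q, y}
Event 4 (add h): added. Set: {1, 15, 8, h, q, y}
Event 5 (add q): already present, no change. Set: {1, 15, 8, h, q, y}
Event 6 (add 1): already present, no change. Set: {1, 15, 8, h, q, y}
Event 7 (remove 1): removed. Set: {15, 8, h, q, y}

Final set: {15, 8, h, q, y} (size 5)
7 is NOT in the final set.

Answer: no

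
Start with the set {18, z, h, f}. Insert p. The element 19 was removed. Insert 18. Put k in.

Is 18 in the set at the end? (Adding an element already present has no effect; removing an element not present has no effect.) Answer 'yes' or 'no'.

Tracking the set through each operation:
Start: {18, f, h, z}
Event 1 (add p): added. Set: {18, f, h, p, z}
Event 2 (remove 19): not present, no change. Set: {18, f, h, p, z}
Event 3 (add 18): already present, no change. Set: {18, f, h, p, z}
Event 4 (add k): added. Set: {18, f, h, k, p, z}

Final set: {18, f, h, k, p, z} (size 6)
18 is in the final set.

Answer: yes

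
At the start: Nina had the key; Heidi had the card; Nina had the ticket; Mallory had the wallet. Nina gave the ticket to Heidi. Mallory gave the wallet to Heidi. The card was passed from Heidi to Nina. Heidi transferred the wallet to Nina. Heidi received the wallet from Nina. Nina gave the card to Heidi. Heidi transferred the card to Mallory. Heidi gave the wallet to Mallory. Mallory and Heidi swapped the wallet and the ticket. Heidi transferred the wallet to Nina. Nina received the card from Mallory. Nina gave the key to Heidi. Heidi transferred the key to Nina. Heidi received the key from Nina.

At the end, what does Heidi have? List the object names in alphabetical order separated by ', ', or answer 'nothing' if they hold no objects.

Tracking all object holders:
Start: key:Nina, card:Heidi, ticket:Nina, wallet:Mallory
Event 1 (give ticket: Nina -> Heidi). State: key:Nina, card:Heidi, ticket:Heidi, wallet:Mallory
Event 2 (give wallet: Mallory -> Heidi). State: key:Nina, card:Heidi, ticket:Heidi, wallet:Heidi
Event 3 (give card: Heidi -> Nina). State: key:Nina, card:Nina, ticket:Heidi, wallet:Heidi
Event 4 (give wallet: Heidi -> Nina). State: key:Nina, card:Nina, ticket:Heidi, wallet:Nina
Event 5 (give wallet: Nina -> Heidi). State: key:Nina, card:Nina, ticket:Heidi, wallet:Heidi
Event 6 (give card: Nina -> Heidi). State: key:Nina, card:Heidi, ticket:Heidi, wallet:Heidi
Event 7 (give card: Heidi -> Mallory). State: key:Nina, card:Mallory, ticket:Heidi, wallet:Heidi
Event 8 (give wallet: Heidi -> Mallory). State: key:Nina, card:Mallory, ticket:Heidi, wallet:Mallory
Event 9 (swap wallet<->ticket: now wallet:Heidi, ticket:Mallory). State: key:Nina, card:Mallory, ticket:Mallory, wallet:Heidi
Event 10 (give wallet: Heidi -> Nina). State: key:Nina, card:Mallory, ticket:Mallory, wallet:Nina
Event 11 (give card: Mallory -> Nina). State: key:Nina, card:Nina, ticket:Mallory, wallet:Nina
Event 12 (give key: Nina -> Heidi). State: key:Heidi, card:Nina, ticket:Mallory, wallet:Nina
Event 13 (give key: Heidi -> Nina). State: key:Nina, card:Nina, ticket:Mallory, wallet:Nina
Event 14 (give key: Nina -> Heidi). State: key:Heidi, card:Nina, ticket:Mallory, wallet:Nina

Final state: key:Heidi, card:Nina, ticket:Mallory, wallet:Nina
Heidi holds: key.

Answer: key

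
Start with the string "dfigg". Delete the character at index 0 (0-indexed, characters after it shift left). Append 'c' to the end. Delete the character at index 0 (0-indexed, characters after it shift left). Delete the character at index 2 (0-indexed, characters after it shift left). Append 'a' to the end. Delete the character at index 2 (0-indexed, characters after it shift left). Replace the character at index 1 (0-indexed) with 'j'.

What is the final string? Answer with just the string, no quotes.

Answer: ija

Derivation:
Applying each edit step by step:
Start: "dfigg"
Op 1 (delete idx 0 = 'd'): "dfigg" -> "figg"
Op 2 (append 'c'): "figg" -> "figgc"
Op 3 (delete idx 0 = 'f'): "figgc" -> "iggc"
Op 4 (delete idx 2 = 'g'): "iggc" -> "igc"
Op 5 (append 'a'): "igc" -> "igca"
Op 6 (delete idx 2 = 'c'): "igca" -> "iga"
Op 7 (replace idx 1: 'g' -> 'j'): "iga" -> "ija"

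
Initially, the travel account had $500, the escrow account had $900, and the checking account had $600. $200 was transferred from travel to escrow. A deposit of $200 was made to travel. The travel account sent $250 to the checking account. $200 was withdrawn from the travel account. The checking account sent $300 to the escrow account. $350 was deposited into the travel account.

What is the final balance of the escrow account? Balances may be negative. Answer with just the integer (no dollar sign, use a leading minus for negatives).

Tracking account balances step by step:
Start: travel=500, escrow=900, checking=600
Event 1 (transfer 200 travel -> escrow): travel: 500 - 200 = 300, escrow: 900 + 200 = 1100. Balances: travel=300, escrow=1100, checking=600
Event 2 (deposit 200 to travel): travel: 300 + 200 = 500. Balances: travel=500, escrow=1100, checking=600
Event 3 (transfer 250 travel -> checking): travel: 500 - 250 = 250, checking: 600 + 250 = 850. Balances: travel=250, escrow=1100, checking=850
Event 4 (withdraw 200 from travel): travel: 250 - 200 = 50. Balances: travel=50, escrow=1100, checking=850
Event 5 (transfer 300 checking -> escrow): checking: 850 - 300 = 550, escrow: 1100 + 300 = 1400. Balances: travel=50, escrow=1400, checking=550
Event 6 (deposit 350 to travel): travel: 50 + 350 = 400. Balances: travel=400, escrow=1400, checking=550

Final balance of escrow: 1400

Answer: 1400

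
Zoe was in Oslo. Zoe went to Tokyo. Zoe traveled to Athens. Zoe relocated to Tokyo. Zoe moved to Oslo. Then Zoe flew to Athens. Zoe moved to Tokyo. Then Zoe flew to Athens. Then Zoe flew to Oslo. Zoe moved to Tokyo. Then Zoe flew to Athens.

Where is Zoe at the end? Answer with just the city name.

Tracking Zoe's location:
Start: Zoe is in Oslo.
After move 1: Oslo -> Tokyo. Zoe is in Tokyo.
After move 2: Tokyo -> Athens. Zoe is in Athens.
After move 3: Athens -> Tokyo. Zoe is in Tokyo.
After move 4: Tokyo -> Oslo. Zoe is in Oslo.
After move 5: Oslo -> Athens. Zoe is in Athens.
After move 6: Athens -> Tokyo. Zoe is in Tokyo.
After move 7: Tokyo -> Athens. Zoe is in Athens.
After move 8: Athens -> Oslo. Zoe is in Oslo.
After move 9: Oslo -> Tokyo. Zoe is in Tokyo.
After move 10: Tokyo -> Athens. Zoe is in Athens.

Answer: Athens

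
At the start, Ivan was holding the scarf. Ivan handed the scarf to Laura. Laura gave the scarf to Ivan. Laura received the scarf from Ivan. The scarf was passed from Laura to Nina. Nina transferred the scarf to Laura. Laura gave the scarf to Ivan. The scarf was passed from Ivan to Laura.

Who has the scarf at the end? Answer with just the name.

Tracking the scarf through each event:
Start: Ivan has the scarf.
After event 1: Laura has the scarf.
After event 2: Ivan has the scarf.
After event 3: Laura has the scarf.
After event 4: Nina has the scarf.
After event 5: Laura has the scarf.
After event 6: Ivan has the scarf.
After event 7: Laura has the scarf.

Answer: Laura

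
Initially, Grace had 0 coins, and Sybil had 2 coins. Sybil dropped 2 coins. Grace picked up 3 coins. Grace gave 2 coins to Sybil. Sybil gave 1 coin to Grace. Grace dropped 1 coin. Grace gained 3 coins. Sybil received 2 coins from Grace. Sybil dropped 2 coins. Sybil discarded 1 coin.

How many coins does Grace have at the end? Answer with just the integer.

Tracking counts step by step:
Start: Grace=0, Sybil=2
Event 1 (Sybil -2): Sybil: 2 -> 0. State: Grace=0, Sybil=0
Event 2 (Grace +3): Grace: 0 -> 3. State: Grace=3, Sybil=0
Event 3 (Grace -> Sybil, 2): Grace: 3 -> 1, Sybil: 0 -> 2. State: Grace=1, Sybil=2
Event 4 (Sybil -> Grace, 1): Sybil: 2 -> 1, Grace: 1 -> 2. State: Grace=2, Sybil=1
Event 5 (Grace -1): Grace: 2 -> 1. State: Grace=1, Sybil=1
Event 6 (Grace +3): Grace: 1 -> 4. State: Grace=4, Sybil=1
Event 7 (Grace -> Sybil, 2): Grace: 4 -> 2, Sybil: 1 -> 3. State: Grace=2, Sybil=3
Event 8 (Sybil -2): Sybil: 3 -> 1. State: Grace=2, Sybil=1
Event 9 (Sybil -1): Sybil: 1 -> 0. State: Grace=2, Sybil=0

Grace's final count: 2

Answer: 2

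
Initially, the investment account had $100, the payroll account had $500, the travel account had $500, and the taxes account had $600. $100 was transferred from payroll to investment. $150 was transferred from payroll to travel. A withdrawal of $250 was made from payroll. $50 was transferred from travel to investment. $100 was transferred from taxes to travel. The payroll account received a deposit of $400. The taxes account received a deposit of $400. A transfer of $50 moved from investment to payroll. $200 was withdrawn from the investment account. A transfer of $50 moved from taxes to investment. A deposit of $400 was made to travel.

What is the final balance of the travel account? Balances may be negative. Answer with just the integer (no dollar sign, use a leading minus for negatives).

Answer: 1100

Derivation:
Tracking account balances step by step:
Start: investment=100, payroll=500, travel=500, taxes=600
Event 1 (transfer 100 payroll -> investment): payroll: 500 - 100 = 400, investment: 100 + 100 = 200. Balances: investment=200, payroll=400, travel=500, taxes=600
Event 2 (transfer 150 payroll -> travel): payroll: 400 - 150 = 250, travel: 500 + 150 = 650. Balances: investment=200, payroll=250, travel=650, taxes=600
Event 3 (withdraw 250 from payroll): payroll: 250 - 250 = 0. Balances: investment=200, payroll=0, travel=650, taxes=600
Event 4 (transfer 50 travel -> investment): travel: 650 - 50 = 600, investment: 200 + 50 = 250. Balances: investment=250, payroll=0, travel=600, taxes=600
Event 5 (transfer 100 taxes -> travel): taxes: 600 - 100 = 500, travel: 600 + 100 = 700. Balances: investment=250, payroll=0, travel=700, taxes=500
Event 6 (deposit 400 to payroll): payroll: 0 + 400 = 400. Balances: investment=250, payroll=400, travel=700, taxes=500
Event 7 (deposit 400 to taxes): taxes: 500 + 400 = 900. Balances: investment=250, payroll=400, travel=700, taxes=900
Event 8 (transfer 50 investment -> payroll): investment: 250 - 50 = 200, payroll: 400 + 50 = 450. Balances: investment=200, payroll=450, travel=700, taxes=900
Event 9 (withdraw 200 from investment): investment: 200 - 200 = 0. Balances: investment=0, payroll=450, travel=700, taxes=900
Event 10 (transfer 50 taxes -> investment): taxes: 900 - 50 = 850, investment: 0 + 50 = 50. Balances: investment=50, payroll=450, travel=700, taxes=850
Event 11 (deposit 400 to travel): travel: 700 + 400 = 1100. Balances: investment=50, payroll=450, travel=1100, taxes=850

Final balance of travel: 1100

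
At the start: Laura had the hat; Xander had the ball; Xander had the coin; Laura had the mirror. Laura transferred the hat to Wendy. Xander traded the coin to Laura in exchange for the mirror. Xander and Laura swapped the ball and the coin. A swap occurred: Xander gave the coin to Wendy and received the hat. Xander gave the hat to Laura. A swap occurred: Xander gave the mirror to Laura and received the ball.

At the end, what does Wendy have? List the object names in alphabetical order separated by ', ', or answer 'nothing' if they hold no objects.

Tracking all object holders:
Start: hat:Laura, ball:Xander, coin:Xander, mirror:Laura
Event 1 (give hat: Laura -> Wendy). State: hat:Wendy, ball:Xander, coin:Xander, mirror:Laura
Event 2 (swap coin<->mirror: now coin:Laura, mirror:Xander). State: hat:Wendy, ball:Xander, coin:Laura, mirror:Xander
Event 3 (swap ball<->coin: now ball:Laura, coin:Xander). State: hat:Wendy, ball:Laura, coin:Xander, mirror:Xander
Event 4 (swap coin<->hat: now coin:Wendy, hat:Xander). State: hat:Xander, ball:Laura, coin:Wendy, mirror:Xander
Event 5 (give hat: Xander -> Laura). State: hat:Laura, ball:Laura, coin:Wendy, mirror:Xander
Event 6 (swap mirror<->ball: now mirror:Laura, ball:Xander). State: hat:Laura, ball:Xander, coin:Wendy, mirror:Laura

Final state: hat:Laura, ball:Xander, coin:Wendy, mirror:Laura
Wendy holds: coin.

Answer: coin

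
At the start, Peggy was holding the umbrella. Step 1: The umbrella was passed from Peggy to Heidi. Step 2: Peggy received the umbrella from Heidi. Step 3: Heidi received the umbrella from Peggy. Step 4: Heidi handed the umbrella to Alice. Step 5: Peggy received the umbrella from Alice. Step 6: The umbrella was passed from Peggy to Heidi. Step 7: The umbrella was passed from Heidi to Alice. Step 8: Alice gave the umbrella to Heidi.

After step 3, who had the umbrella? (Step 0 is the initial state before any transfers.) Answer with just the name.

Tracking the umbrella holder through step 3:
After step 0 (start): Peggy
After step 1: Heidi
After step 2: Peggy
After step 3: Heidi

At step 3, the holder is Heidi.

Answer: Heidi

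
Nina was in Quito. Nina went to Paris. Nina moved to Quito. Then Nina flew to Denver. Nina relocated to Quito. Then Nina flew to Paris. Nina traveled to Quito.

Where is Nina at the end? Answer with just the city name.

Answer: Quito

Derivation:
Tracking Nina's location:
Start: Nina is in Quito.
After move 1: Quito -> Paris. Nina is in Paris.
After move 2: Paris -> Quito. Nina is in Quito.
After move 3: Quito -> Denver. Nina is in Denver.
After move 4: Denver -> Quito. Nina is in Quito.
After move 5: Quito -> Paris. Nina is in Paris.
After move 6: Paris -> Quito. Nina is in Quito.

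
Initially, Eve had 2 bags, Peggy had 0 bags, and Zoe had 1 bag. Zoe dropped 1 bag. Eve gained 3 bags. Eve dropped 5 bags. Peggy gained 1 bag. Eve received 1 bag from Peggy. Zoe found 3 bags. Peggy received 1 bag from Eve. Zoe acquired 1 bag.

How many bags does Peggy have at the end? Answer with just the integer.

Answer: 1

Derivation:
Tracking counts step by step:
Start: Eve=2, Peggy=0, Zoe=1
Event 1 (Zoe -1): Zoe: 1 -> 0. State: Eve=2, Peggy=0, Zoe=0
Event 2 (Eve +3): Eve: 2 -> 5. State: Eve=5, Peggy=0, Zoe=0
Event 3 (Eve -5): Eve: 5 -> 0. State: Eve=0, Peggy=0, Zoe=0
Event 4 (Peggy +1): Peggy: 0 -> 1. State: Eve=0, Peggy=1, Zoe=0
Event 5 (Peggy -> Eve, 1): Peggy: 1 -> 0, Eve: 0 -> 1. State: Eve=1, Peggy=0, Zoe=0
Event 6 (Zoe +3): Zoe: 0 -> 3. State: Eve=1, Peggy=0, Zoe=3
Event 7 (Eve -> Peggy, 1): Eve: 1 -> 0, Peggy: 0 -> 1. State: Eve=0, Peggy=1, Zoe=3
Event 8 (Zoe +1): Zoe: 3 -> 4. State: Eve=0, Peggy=1, Zoe=4

Peggy's final count: 1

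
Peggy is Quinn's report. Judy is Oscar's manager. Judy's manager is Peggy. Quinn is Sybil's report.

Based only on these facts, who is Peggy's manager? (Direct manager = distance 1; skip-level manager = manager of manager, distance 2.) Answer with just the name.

Reconstructing the manager chain from the given facts:
  Sybil -> Quinn -> Peggy -> Judy -> Oscar
(each arrow means 'manager of the next')
Positions in the chain (0 = top):
  position of Sybil: 0
  position of Quinn: 1
  position of Peggy: 2
  position of Judy: 3
  position of Oscar: 4

Peggy is at position 2; the manager is 1 step up the chain, i.e. position 1: Quinn.

Answer: Quinn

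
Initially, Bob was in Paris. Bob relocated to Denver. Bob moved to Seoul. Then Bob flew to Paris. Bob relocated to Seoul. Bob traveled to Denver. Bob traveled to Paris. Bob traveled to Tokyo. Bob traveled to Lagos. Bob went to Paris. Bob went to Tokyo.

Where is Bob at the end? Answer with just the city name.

Answer: Tokyo

Derivation:
Tracking Bob's location:
Start: Bob is in Paris.
After move 1: Paris -> Denver. Bob is in Denver.
After move 2: Denver -> Seoul. Bob is in Seoul.
After move 3: Seoul -> Paris. Bob is in Paris.
After move 4: Paris -> Seoul. Bob is in Seoul.
After move 5: Seoul -> Denver. Bob is in Denver.
After move 6: Denver -> Paris. Bob is in Paris.
After move 7: Paris -> Tokyo. Bob is in Tokyo.
After move 8: Tokyo -> Lagos. Bob is in Lagos.
After move 9: Lagos -> Paris. Bob is in Paris.
After move 10: Paris -> Tokyo. Bob is in Tokyo.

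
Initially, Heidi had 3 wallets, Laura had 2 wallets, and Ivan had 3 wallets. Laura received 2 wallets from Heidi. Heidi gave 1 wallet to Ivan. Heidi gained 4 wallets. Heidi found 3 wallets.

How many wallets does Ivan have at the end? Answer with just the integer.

Tracking counts step by step:
Start: Heidi=3, Laura=2, Ivan=3
Event 1 (Heidi -> Laura, 2): Heidi: 3 -> 1, Laura: 2 -> 4. State: Heidi=1, Laura=4, Ivan=3
Event 2 (Heidi -> Ivan, 1): Heidi: 1 -> 0, Ivan: 3 -> 4. State: Heidi=0, Laura=4, Ivan=4
Event 3 (Heidi +4): Heidi: 0 -> 4. State: Heidi=4, Laura=4, Ivan=4
Event 4 (Heidi +3): Heidi: 4 -> 7. State: Heidi=7, Laura=4, Ivan=4

Ivan's final count: 4

Answer: 4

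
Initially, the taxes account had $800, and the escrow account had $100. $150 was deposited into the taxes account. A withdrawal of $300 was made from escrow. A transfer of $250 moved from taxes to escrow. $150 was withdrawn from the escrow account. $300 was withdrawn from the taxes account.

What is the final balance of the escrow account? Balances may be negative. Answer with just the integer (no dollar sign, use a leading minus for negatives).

Tracking account balances step by step:
Start: taxes=800, escrow=100
Event 1 (deposit 150 to taxes): taxes: 800 + 150 = 950. Balances: taxes=950, escrow=100
Event 2 (withdraw 300 from escrow): escrow: 100 - 300 = -200. Balances: taxes=950, escrow=-200
Event 3 (transfer 250 taxes -> escrow): taxes: 950 - 250 = 700, escrow: -200 + 250 = 50. Balances: taxes=700, escrow=50
Event 4 (withdraw 150 from escrow): escrow: 50 - 150 = -100. Balances: taxes=700, escrow=-100
Event 5 (withdraw 300 from taxes): taxes: 700 - 300 = 400. Balances: taxes=400, escrow=-100

Final balance of escrow: -100

Answer: -100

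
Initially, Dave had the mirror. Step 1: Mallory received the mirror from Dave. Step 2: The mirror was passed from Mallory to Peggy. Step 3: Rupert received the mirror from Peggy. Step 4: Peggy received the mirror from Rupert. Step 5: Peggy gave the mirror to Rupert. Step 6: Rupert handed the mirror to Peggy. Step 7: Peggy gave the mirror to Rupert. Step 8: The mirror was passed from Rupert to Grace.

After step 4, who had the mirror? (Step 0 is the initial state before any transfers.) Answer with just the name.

Tracking the mirror holder through step 4:
After step 0 (start): Dave
After step 1: Mallory
After step 2: Peggy
After step 3: Rupert
After step 4: Peggy

At step 4, the holder is Peggy.

Answer: Peggy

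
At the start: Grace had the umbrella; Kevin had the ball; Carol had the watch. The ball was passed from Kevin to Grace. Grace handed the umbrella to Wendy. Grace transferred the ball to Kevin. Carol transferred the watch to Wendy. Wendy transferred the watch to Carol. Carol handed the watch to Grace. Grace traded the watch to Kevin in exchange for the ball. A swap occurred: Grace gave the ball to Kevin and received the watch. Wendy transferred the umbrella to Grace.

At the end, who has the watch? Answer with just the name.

Answer: Grace

Derivation:
Tracking all object holders:
Start: umbrella:Grace, ball:Kevin, watch:Carol
Event 1 (give ball: Kevin -> Grace). State: umbrella:Grace, ball:Grace, watch:Carol
Event 2 (give umbrella: Grace -> Wendy). State: umbrella:Wendy, ball:Grace, watch:Carol
Event 3 (give ball: Grace -> Kevin). State: umbrella:Wendy, ball:Kevin, watch:Carol
Event 4 (give watch: Carol -> Wendy). State: umbrella:Wendy, ball:Kevin, watch:Wendy
Event 5 (give watch: Wendy -> Carol). State: umbrella:Wendy, ball:Kevin, watch:Carol
Event 6 (give watch: Carol -> Grace). State: umbrella:Wendy, ball:Kevin, watch:Grace
Event 7 (swap watch<->ball: now watch:Kevin, ball:Grace). State: umbrella:Wendy, ball:Grace, watch:Kevin
Event 8 (swap ball<->watch: now ball:Kevin, watch:Grace). State: umbrella:Wendy, ball:Kevin, watch:Grace
Event 9 (give umbrella: Wendy -> Grace). State: umbrella:Grace, ball:Kevin, watch:Grace

Final state: umbrella:Grace, ball:Kevin, watch:Grace
The watch is held by Grace.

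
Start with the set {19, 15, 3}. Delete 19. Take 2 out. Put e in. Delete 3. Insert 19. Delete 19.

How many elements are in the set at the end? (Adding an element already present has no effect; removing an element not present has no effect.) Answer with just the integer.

Tracking the set through each operation:
Start: {15, 19, 3}
Event 1 (remove 19): removed. Set: {15, 3}
Event 2 (remove 2): not present, no change. Set: {15, 3}
Event 3 (add e): added. Set: {15, 3, e}
Event 4 (remove 3): removed. Set: {15, e}
Event 5 (add 19): added. Set: {15, 19, e}
Event 6 (remove 19): removed. Set: {15, e}

Final set: {15, e} (size 2)

Answer: 2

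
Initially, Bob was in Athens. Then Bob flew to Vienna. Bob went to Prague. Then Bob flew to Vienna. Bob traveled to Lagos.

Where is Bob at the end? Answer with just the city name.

Tracking Bob's location:
Start: Bob is in Athens.
After move 1: Athens -> Vienna. Bob is in Vienna.
After move 2: Vienna -> Prague. Bob is in Prague.
After move 3: Prague -> Vienna. Bob is in Vienna.
After move 4: Vienna -> Lagos. Bob is in Lagos.

Answer: Lagos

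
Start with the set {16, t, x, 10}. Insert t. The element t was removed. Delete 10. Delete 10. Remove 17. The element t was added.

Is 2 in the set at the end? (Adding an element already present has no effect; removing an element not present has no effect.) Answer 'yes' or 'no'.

Answer: no

Derivation:
Tracking the set through each operation:
Start: {10, 16, t, x}
Event 1 (add t): already present, no change. Set: {10, 16, t, x}
Event 2 (remove t): removed. Set: {10, 16, x}
Event 3 (remove 10): removed. Set: {16, x}
Event 4 (remove 10): not present, no change. Set: {16, x}
Event 5 (remove 17): not present, no change. Set: {16, x}
Event 6 (add t): added. Set: {16, t, x}

Final set: {16, t, x} (size 3)
2 is NOT in the final set.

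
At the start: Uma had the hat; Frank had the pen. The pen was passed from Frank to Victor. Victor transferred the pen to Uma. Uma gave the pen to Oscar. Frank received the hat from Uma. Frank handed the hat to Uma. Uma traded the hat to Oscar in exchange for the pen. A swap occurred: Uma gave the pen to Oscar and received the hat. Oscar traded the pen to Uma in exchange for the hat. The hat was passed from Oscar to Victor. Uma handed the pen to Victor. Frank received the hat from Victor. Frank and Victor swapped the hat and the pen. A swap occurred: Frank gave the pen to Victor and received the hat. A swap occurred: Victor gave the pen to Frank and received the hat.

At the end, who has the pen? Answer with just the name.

Answer: Frank

Derivation:
Tracking all object holders:
Start: hat:Uma, pen:Frank
Event 1 (give pen: Frank -> Victor). State: hat:Uma, pen:Victor
Event 2 (give pen: Victor -> Uma). State: hat:Uma, pen:Uma
Event 3 (give pen: Uma -> Oscar). State: hat:Uma, pen:Oscar
Event 4 (give hat: Uma -> Frank). State: hat:Frank, pen:Oscar
Event 5 (give hat: Frank -> Uma). State: hat:Uma, pen:Oscar
Event 6 (swap hat<->pen: now hat:Oscar, pen:Uma). State: hat:Oscar, pen:Uma
Event 7 (swap pen<->hat: now pen:Oscar, hat:Uma). State: hat:Uma, pen:Oscar
Event 8 (swap pen<->hat: now pen:Uma, hat:Oscar). State: hat:Oscar, pen:Uma
Event 9 (give hat: Oscar -> Victor). State: hat:Victor, pen:Uma
Event 10 (give pen: Uma -> Victor). State: hat:Victor, pen:Victor
Event 11 (give hat: Victor -> Frank). State: hat:Frank, pen:Victor
Event 12 (swap hat<->pen: now hat:Victor, pen:Frank). State: hat:Victor, pen:Frank
Event 13 (swap pen<->hat: now pen:Victor, hat:Frank). State: hat:Frank, pen:Victor
Event 14 (swap pen<->hat: now pen:Frank, hat:Victor). State: hat:Victor, pen:Frank

Final state: hat:Victor, pen:Frank
The pen is held by Frank.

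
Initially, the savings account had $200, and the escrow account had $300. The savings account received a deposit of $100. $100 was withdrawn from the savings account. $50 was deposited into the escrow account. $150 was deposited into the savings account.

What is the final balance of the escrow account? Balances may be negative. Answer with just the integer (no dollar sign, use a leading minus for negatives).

Tracking account balances step by step:
Start: savings=200, escrow=300
Event 1 (deposit 100 to savings): savings: 200 + 100 = 300. Balances: savings=300, escrow=300
Event 2 (withdraw 100 from savings): savings: 300 - 100 = 200. Balances: savings=200, escrow=300
Event 3 (deposit 50 to escrow): escrow: 300 + 50 = 350. Balances: savings=200, escrow=350
Event 4 (deposit 150 to savings): savings: 200 + 150 = 350. Balances: savings=350, escrow=350

Final balance of escrow: 350

Answer: 350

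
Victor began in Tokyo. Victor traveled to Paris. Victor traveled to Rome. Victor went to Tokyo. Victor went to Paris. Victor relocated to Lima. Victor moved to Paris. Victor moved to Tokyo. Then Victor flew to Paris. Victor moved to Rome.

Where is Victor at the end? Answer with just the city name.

Tracking Victor's location:
Start: Victor is in Tokyo.
After move 1: Tokyo -> Paris. Victor is in Paris.
After move 2: Paris -> Rome. Victor is in Rome.
After move 3: Rome -> Tokyo. Victor is in Tokyo.
After move 4: Tokyo -> Paris. Victor is in Paris.
After move 5: Paris -> Lima. Victor is in Lima.
After move 6: Lima -> Paris. Victor is in Paris.
After move 7: Paris -> Tokyo. Victor is in Tokyo.
After move 8: Tokyo -> Paris. Victor is in Paris.
After move 9: Paris -> Rome. Victor is in Rome.

Answer: Rome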